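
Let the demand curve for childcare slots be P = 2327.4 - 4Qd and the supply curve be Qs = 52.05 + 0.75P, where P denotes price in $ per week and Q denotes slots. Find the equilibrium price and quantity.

P* = 529.8, Q* = 449.4

In direct form, Qd = 581.85 - 0.25P.
Equating demand and supply, 581.85 - 0.25P = 52.05 + 0.75P gives P = 529.8, so P* = 529.8.
From the demand curve, Q* = 581.85 - 0.25(529.8) = 449.4.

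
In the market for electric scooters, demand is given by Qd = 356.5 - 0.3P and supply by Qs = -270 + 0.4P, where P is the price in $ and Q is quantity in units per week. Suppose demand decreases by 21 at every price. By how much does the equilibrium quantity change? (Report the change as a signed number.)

Equating demand and supply, 356.5 - 0.3P = -270 + 0.4P gives 0.7P = 626.5, so P* = 895.
Then Q* = 356.5 - 0.3(895) = 88.
After the shift, demand is Qd = 335.5 - 0.3P.
Re-solving, 0.7P = 605.5 gives P = 865 and Q = 76.
ΔQ = 76 - 88 = -12.

ΔQ = -12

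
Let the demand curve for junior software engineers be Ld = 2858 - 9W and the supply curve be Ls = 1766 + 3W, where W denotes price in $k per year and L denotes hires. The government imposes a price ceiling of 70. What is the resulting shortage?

At W = 70: Ld = 2228 and Ls = 1976.
Shortage = Ld - Ls = 2228 - 1976 = 252.

Shortage = 252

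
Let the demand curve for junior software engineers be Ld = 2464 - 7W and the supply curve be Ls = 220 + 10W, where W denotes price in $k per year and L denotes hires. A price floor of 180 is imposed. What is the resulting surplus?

Evaluating both curves at the floor price 180 gives Ld = 1204, Ls = 2020.
Surplus = Ls - Ld = 2020 - 1204 = 816.

Surplus = 816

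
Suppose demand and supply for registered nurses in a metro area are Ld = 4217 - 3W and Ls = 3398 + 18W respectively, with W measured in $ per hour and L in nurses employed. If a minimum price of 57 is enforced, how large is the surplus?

Surplus = 378

At W = 57: Ld = 4046 and Ls = 4424.
Surplus = Ls - Ld = 4424 - 4046 = 378.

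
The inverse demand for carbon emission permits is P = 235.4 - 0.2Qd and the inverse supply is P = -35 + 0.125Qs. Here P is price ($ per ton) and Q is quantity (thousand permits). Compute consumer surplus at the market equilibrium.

In direct form, Qd = 1177 - 5P and Qs = 280 + 8P.
Set Qd = Qs: 1177 - 5P = 280 + 8P, so 897 = 13P and P* = 69.
Substitute back: Q* = 1177 - 5(69) = 832.
Demand choke price (Qd = 0): P = 1177/5 = 235.4. Consumer surplus = ½ × (235.4 - 69) × 832 = 69222.4.

Consumer surplus = 69222.4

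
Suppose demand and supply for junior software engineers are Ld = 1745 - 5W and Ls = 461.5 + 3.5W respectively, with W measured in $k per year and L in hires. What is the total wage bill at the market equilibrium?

The market clears where 1745 - 5W = 461.5 + 3.5W. Rearranging, 8.5W = 1283.5, hence W* = 151.
From the demand curve, L* = 1745 - 5(151) = 990.
The total wage bill = W* × L* = 151 × 990 = 149490.

The total wage bill = 149490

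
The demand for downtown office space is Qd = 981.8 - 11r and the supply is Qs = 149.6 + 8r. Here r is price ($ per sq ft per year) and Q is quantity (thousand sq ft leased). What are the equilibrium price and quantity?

r* = 43.8, Q* = 500

At equilibrium Qd = Qs, so 981.8 - 11r = 149.6 + 8r; collecting terms, 832.2 = 19r and r* = 43.8.
Then Q* = 981.8 - 11(43.8) = 500.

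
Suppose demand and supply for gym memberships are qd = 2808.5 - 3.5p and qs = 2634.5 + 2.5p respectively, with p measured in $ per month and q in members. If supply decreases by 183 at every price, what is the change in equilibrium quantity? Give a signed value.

Set qd = qs: 2808.5 - 3.5p = 2634.5 + 2.5p, so 174 = 6p and p* = 29.
Then q* = 2808.5 - 3.5(29) = 2707.
After the shift, supply is qs = 2451.5 + 2.5p.
The new intersection has 357 = 6p, i.e. p = 59.5, q = 2600.25.
Δq = 2600.25 - 2707 = -106.75.

Δq = -106.75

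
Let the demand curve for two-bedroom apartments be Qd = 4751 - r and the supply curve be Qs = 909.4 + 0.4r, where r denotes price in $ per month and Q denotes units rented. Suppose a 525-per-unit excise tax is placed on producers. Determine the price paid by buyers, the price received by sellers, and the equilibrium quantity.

The tax drives a wedge r_b - r_s = 525. Substituting r_s = r_b - 525 into supply: Qs = 699.4 + 0.4r_b.
Equate demand and the shifted supply: 4751 - r_b = 699.4 + 0.4r_b, giving 1.4r_b = 4051.6, so r_b = 2894.
So r_s = 2369 and the quantity traded is Q = 4751 - 2894 = 1857.

r_b = 2894, r_s = 2369, Q = 1857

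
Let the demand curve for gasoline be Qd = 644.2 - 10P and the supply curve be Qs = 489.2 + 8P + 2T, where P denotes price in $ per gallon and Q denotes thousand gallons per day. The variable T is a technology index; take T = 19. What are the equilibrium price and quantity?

P* = 6.5, Q* = 579.2

With T = 19, supply is Qs = 527.2 + 8P.
Set Qd = Qs: 644.2 - 10P = 527.2 + 8P, so 117 = 18P and P* = 6.5.
Plugging P* into demand: Q* = 644.2 - 10(6.5) = 579.2.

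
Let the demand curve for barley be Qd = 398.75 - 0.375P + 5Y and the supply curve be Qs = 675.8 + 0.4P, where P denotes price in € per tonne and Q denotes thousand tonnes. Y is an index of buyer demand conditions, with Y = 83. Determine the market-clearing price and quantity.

P* = 178, Q* = 747

With Y = 83, demand is Qd = 813.75 - 0.375P.
Set Qd = Qs: 813.75 - 0.375P = 675.8 + 0.4P, so 137.95 = 0.775P and P* = 178.
Then Q* = 813.75 - 0.375(178) = 747.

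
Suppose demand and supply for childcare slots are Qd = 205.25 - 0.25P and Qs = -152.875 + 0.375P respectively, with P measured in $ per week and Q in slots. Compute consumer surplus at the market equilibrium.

The market clears where 205.25 - 0.25P = -152.875 + 0.375P. Rearranging, 0.625P = 358.125, hence P* = 573.
Plugging P* into demand: Q* = 205.25 - 0.25(573) = 62.
Demand choke price (Qd = 0): P = 205.25/0.25 = 821. Consumer surplus = ½ × (821 - 573) × 62 = 7688.

Consumer surplus = 7688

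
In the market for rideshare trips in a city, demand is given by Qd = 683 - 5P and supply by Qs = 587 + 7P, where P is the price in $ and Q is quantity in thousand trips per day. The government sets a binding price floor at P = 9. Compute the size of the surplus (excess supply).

At P = 9: Qd = 638 and Qs = 650.
Surplus = Qs - Qd = 650 - 638 = 12.

Surplus = 12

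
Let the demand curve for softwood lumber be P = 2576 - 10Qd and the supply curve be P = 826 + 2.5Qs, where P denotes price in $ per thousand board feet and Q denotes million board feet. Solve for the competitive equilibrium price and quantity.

P* = 1176, Q* = 140

Inverting to quantity form: Qd = 257.6 - 0.1P and Qs = -330.4 + 0.4P.
Set Qd = Qs: 257.6 - 0.1P = -330.4 + 0.4P, so 588 = 0.5P and P* = 1176.
Then Q* = 257.6 - 0.1(1176) = 140.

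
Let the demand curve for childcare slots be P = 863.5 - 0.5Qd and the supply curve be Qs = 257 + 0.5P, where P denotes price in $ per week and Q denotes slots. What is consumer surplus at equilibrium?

Inverting to quantity form: Qd = 1727 - 2P.
At equilibrium Qd = Qs, so 1727 - 2P = 257 + 0.5P; collecting terms, 1470 = 2.5P and P* = 588.
Then Q* = 1727 - 2(588) = 551.
Demand choke price (Qd = 0): P = 1727/2 = 863.5. Consumer surplus = ½ × (863.5 - 588) × 551 = 75900.25.

Consumer surplus = 75900.25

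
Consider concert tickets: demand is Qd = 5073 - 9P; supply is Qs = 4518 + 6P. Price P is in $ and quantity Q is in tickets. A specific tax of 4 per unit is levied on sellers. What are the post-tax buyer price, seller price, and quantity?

The tax drives a wedge P_b - P_s = 4. Substituting P_s = P_b - 4 into supply: Qs = 4494 + 6P_b.
Market clearing requires 5073 - 9P_b = 4494 + 6P_b; hence 579 = 15P_b and P_b = 38.6.
So P_s = 34.6 and the quantity traded is Q = 5073 - 9(38.6) = 4725.6.

P_b = 38.6, P_s = 34.6, Q = 4725.6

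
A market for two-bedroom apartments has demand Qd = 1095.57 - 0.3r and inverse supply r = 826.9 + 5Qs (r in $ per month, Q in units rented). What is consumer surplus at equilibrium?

Consumer surplus = 191535

In direct form, Qs = -165.38 + 0.2r.
At equilibrium Qd = Qs, so 1095.57 - 0.3r = -165.38 + 0.2r; collecting terms, 1260.95 = 0.5r and r* = 2521.9.
Substitute back: Q* = 1095.57 - 0.3(2521.9) = 339.
Demand choke price (Qd = 0): r = 1095.57/0.3 = 3651.9. Consumer surplus = ½ × (3651.9 - 2521.9) × 339 = 191535.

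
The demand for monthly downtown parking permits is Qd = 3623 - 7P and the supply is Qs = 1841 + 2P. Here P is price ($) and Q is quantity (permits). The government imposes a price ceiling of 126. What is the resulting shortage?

With P fixed at 126, quantity demanded is 2741 and quantity supplied is 2093.
Shortage = Qd - Qs = 2741 - 2093 = 648.

Shortage = 648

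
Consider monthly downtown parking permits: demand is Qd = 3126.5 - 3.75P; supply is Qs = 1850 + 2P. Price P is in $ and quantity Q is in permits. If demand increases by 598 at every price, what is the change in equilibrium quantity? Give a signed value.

ΔQ = 208

Equating demand and supply, 3126.5 - 3.75P = 1850 + 2P gives 5.75P = 1276.5, so P* = 222.
Substitute back: Q* = 3126.5 - 3.75(222) = 2294.
After the shift, demand is Qd = 3724.5 - 3.75P.
The new intersection has 1874.5 = 5.75P, i.e. P = 326, Q = 2502.
ΔQ = 2502 - 2294 = 208.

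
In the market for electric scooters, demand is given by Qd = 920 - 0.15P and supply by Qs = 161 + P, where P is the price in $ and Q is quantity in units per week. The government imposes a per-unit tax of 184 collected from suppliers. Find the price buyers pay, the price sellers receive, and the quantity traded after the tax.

P_b = 820, P_s = 636, Q = 797

With a tax of 184 on suppliers, they supply based on the net price P_s = P_b - 184, so Qs = -23 + P_b.
Equate demand and the shifted supply: 920 - 0.15P_b = -23 + P_b, giving 1.15P_b = 943, so P_b = 820.
So P_s = 636 and the quantity traded is Q = 920 - 0.15(820) = 797.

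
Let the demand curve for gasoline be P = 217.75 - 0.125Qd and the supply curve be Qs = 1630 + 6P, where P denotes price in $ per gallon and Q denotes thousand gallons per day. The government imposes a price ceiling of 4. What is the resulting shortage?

Shortage = 56

Solving each curve for Q: Qd = 1742 - 8P.
At P = 4: Qd = 1710 and Qs = 1654.
Shortage = Qd - Qs = 1710 - 1654 = 56.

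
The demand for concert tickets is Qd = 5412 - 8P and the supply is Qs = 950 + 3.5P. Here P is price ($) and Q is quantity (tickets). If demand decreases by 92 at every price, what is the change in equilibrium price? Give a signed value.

ΔP = -8

Equating demand and supply, 5412 - 8P = 950 + 3.5P gives 11.5P = 4462, so P* = 388.
Substitute back: Q* = 5412 - 8(388) = 2308.
After the shift, demand is Qd = 5320 - 8P.
The new intersection has 4370 = 11.5P, i.e. P = 380, Q = 2280.
ΔP = 380 - 388 = -8.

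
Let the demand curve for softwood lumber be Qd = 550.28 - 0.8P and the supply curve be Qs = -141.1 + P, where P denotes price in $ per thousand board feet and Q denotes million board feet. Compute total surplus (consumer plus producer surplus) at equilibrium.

Total surplus = 66430.125

At equilibrium Qd = Qs, so 550.28 - 0.8P = -141.1 + P; collecting terms, 691.38 = 1.8P and P* = 384.1.
Substitute back: Q* = 550.28 - 0.8(384.1) = 243.
Demand choke price = 687.85; supply choke price = 141.1. CS = ½(687.85 - 384.1)(243) = 36905.625; PS = ½(384.1 - 141.1)(243) = 29524.5. Total surplus = 66430.125.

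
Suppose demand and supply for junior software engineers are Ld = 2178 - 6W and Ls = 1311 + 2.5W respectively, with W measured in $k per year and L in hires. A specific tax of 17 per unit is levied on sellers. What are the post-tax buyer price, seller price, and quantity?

With a tax of 17 on sellers, they supply based on the net price W_s = W_b - 17, so Ls = 1268.5 + 2.5W_b.
Equate demand and the shifted supply: 2178 - 6W_b = 1268.5 + 2.5W_b, giving 8.5W_b = 909.5, so W_b = 107.
So W_s = 90 and the quantity traded is L = 2178 - 6(107) = 1536.

W_b = 107, W_s = 90, L = 1536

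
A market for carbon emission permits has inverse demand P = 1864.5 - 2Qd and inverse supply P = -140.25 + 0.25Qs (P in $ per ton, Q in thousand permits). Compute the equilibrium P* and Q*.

P* = 82.5, Q* = 891

Inverting to quantity form: Qd = 932.25 - 0.5P and Qs = 561 + 4P.
Equating demand and supply, 932.25 - 0.5P = 561 + 4P gives 4.5P = 371.25, so P* = 82.5.
Plugging P* into demand: Q* = 932.25 - 0.5(82.5) = 891.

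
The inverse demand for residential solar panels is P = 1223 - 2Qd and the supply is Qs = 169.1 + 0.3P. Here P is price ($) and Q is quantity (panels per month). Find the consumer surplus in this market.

Inverting to quantity form: Qd = 611.5 - 0.5P.
At equilibrium Qd = Qs, so 611.5 - 0.5P = 169.1 + 0.3P; collecting terms, 442.4 = 0.8P and P* = 553.
Plugging P* into demand: Q* = 611.5 - 0.5(553) = 335.
Demand choke price (Qd = 0): P = 611.5/0.5 = 1223. Consumer surplus = ½ × (1223 - 553) × 335 = 112225.

Consumer surplus = 112225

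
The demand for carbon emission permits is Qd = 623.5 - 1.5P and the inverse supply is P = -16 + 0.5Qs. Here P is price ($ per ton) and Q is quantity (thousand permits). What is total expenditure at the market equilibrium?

In direct form, Qs = 32 + 2P.
At equilibrium Qd = Qs, so 623.5 - 1.5P = 32 + 2P; collecting terms, 591.5 = 3.5P and P* = 169.
Plugging P* into demand: Q* = 623.5 - 1.5(169) = 370.
Total expenditure = P* × Q* = 169 × 370 = 62530.

Total expenditure = 62530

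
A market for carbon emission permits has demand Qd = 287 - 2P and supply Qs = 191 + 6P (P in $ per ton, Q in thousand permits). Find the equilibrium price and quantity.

The market clears where 287 - 2P = 191 + 6P. Rearranging, 8P = 96, hence P* = 12.
From the demand curve, Q* = 287 - 2(12) = 263.

P* = 12, Q* = 263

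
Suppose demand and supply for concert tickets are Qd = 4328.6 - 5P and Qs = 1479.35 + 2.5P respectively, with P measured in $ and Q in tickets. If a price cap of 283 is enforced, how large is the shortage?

At P = 283: Qd = 2913.6 and Qs = 2186.85.
Shortage = Qd - Qs = 2913.6 - 2186.85 = 726.75.

Shortage = 726.75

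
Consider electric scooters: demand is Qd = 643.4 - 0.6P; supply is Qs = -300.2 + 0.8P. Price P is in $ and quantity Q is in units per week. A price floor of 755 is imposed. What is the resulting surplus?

Surplus = 113.4

At P = 755: Qd = 190.4 and Qs = 303.8.
Surplus = Qs - Qd = 303.8 - 190.4 = 113.4.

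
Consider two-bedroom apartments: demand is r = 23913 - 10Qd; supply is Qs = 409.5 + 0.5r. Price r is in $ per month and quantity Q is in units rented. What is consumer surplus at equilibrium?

Inverting to quantity form: Qd = 2391.3 - 0.1r.
Set Qd = Qs: 2391.3 - 0.1r = 409.5 + 0.5r, so 1981.8 = 0.6r and r* = 3303.
From the demand curve, Q* = 2391.3 - 0.1(3303) = 2061.
Demand choke price (Qd = 0): r = 2391.3/0.1 = 23913. Consumer surplus = ½ × (23913 - 3303) × 2061 = 21238605.

Consumer surplus = 21238605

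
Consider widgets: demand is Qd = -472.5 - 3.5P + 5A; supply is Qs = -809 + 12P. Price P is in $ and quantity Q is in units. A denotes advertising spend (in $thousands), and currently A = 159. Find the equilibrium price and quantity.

With A = 159, demand is Qd = 322.5 - 3.5P.
At equilibrium Qd = Qs, so 322.5 - 3.5P = -809 + 12P; collecting terms, 1131.5 = 15.5P and P* = 73.
Plugging P* into demand: Q* = 322.5 - 3.5(73) = 67.

P* = 73, Q* = 67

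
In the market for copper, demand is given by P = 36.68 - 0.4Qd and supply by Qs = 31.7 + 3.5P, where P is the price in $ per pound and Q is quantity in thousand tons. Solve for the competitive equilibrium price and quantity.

P* = 10, Q* = 66.7

Solving each curve for Q: Qd = 91.7 - 2.5P.
The market clears where 91.7 - 2.5P = 31.7 + 3.5P. Rearranging, 6P = 60, hence P* = 10.
Plugging P* into demand: Q* = 91.7 - 2.5(10) = 66.7.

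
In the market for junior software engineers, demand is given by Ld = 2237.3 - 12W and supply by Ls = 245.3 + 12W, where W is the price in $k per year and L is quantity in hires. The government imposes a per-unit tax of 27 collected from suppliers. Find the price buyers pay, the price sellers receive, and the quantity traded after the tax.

With a tax of 27 on suppliers, they supply based on the net price W_s = W_b - 27, so Ls = -78.7 + 12W_b.
Set Ld = Ls: 2237.3 - 12W_b = -78.7 + 12W_b, so 2316 = 24W_b and W_b = 96.5.
Then W_s = 96.5 - 27 = 69.5 and L = 2237.3 - 12(96.5) = 1079.3.

W_b = 96.5, W_s = 69.5, L = 1079.3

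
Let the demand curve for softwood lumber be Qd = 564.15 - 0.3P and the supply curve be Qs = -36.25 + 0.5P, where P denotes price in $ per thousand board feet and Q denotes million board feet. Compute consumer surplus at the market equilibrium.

Consumer surplus = 191535

The market clears where 564.15 - 0.3P = -36.25 + 0.5P. Rearranging, 0.8P = 600.4, hence P* = 750.5.
From the demand curve, Q* = 564.15 - 0.3(750.5) = 339.
Demand choke price (Qd = 0): P = 564.15/0.3 = 1880.5. Consumer surplus = ½ × (1880.5 - 750.5) × 339 = 191535.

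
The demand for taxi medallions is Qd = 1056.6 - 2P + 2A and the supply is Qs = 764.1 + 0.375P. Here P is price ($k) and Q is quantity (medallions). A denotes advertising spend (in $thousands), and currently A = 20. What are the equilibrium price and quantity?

P* = 140, Q* = 816.6

With A = 20, demand is Qd = 1096.6 - 2P.
At equilibrium Qd = Qs, so 1096.6 - 2P = 764.1 + 0.375P; collecting terms, 332.5 = 2.375P and P* = 140.
Plugging P* into demand: Q* = 1096.6 - 2(140) = 816.6.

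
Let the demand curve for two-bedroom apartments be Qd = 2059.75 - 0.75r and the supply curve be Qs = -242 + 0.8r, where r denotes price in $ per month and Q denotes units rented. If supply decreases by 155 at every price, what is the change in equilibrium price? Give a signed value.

Set Qd = Qs: 2059.75 - 0.75r = -242 + 0.8r, so 2301.75 = 1.55r and r* = 1485.
From the demand curve, Q* = 2059.75 - 0.75(1485) = 946.
After the shift, supply is Qs = -397 + 0.8r.
The new intersection has 2456.75 = 1.55r, i.e. r = 1585, Q = 871.
Δr = 1585 - 1485 = 100.

Δr = 100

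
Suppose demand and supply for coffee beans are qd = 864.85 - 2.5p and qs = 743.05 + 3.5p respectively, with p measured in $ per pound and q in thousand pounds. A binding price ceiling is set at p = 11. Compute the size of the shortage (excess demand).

Evaluating both curves at the ceiling price 11 gives qd = 837.35, qs = 781.55.
Shortage = qd - qs = 837.35 - 781.55 = 55.8.

Shortage = 55.8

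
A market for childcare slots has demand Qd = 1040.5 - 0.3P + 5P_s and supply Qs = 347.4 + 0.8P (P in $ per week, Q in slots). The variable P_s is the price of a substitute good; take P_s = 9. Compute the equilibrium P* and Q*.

P* = 671, Q* = 884.2

With P_s = 9, demand is Qd = 1085.5 - 0.3P.
At equilibrium Qd = Qs, so 1085.5 - 0.3P = 347.4 + 0.8P; collecting terms, 738.1 = 1.1P and P* = 671.
From the demand curve, Q* = 1085.5 - 0.3(671) = 884.2.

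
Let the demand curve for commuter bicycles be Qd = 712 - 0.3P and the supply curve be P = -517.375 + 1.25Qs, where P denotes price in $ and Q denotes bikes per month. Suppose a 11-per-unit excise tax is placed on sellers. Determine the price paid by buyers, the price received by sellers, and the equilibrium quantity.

P_b = 279, P_s = 268, Q = 628.3

Solving each curve for Q: Qs = 413.9 + 0.8P.
The tax drives a wedge P_b - P_s = 11. Substituting P_s = P_b - 11 into supply: Qs = 405.1 + 0.8P_b.
Equate demand and the shifted supply: 712 - 0.3P_b = 405.1 + 0.8P_b, giving 1.1P_b = 306.9, so P_b = 279.
Then P_s = 279 - 11 = 268 and Q = 712 - 0.3(279) = 628.3.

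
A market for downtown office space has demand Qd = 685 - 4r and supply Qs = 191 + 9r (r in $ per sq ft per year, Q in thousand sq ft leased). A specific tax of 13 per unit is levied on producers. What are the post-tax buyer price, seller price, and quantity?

r_b = 47, r_s = 34, Q = 497

With a tax of 13 on producers, they supply based on the net price r_s = r_b - 13, so Qs = 74 + 9r_b.
Market clearing requires 685 - 4r_b = 74 + 9r_b; hence 611 = 13r_b and r_b = 47.
So r_s = 34 and the quantity traded is Q = 685 - 4(47) = 497.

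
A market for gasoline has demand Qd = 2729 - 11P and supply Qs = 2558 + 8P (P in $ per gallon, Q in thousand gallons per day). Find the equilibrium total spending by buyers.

Total spending by buyers = 23670

Set Qd = Qs: 2729 - 11P = 2558 + 8P, so 171 = 19P and P* = 9.
Substitute back: Q* = 2729 - 11(9) = 2630.
Total spending by buyers = P* × Q* = 9 × 2630 = 23670.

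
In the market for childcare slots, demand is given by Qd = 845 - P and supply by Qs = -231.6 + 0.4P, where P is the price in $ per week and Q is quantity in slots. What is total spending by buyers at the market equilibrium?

Equating demand and supply, 845 - P = -231.6 + 0.4P gives 1.4P = 1076.6, so P* = 769.
Then Q* = 845 - 769 = 76.
Total spending by buyers = P* × Q* = 769 × 76 = 58444.

Total spending by buyers = 58444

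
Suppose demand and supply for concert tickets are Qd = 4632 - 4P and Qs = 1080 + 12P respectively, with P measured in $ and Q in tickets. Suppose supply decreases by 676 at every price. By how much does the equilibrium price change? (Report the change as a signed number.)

ΔP = 42.25

Set Qd = Qs: 4632 - 4P = 1080 + 12P, so 3552 = 16P and P* = 222.
Then Q* = 4632 - 4(222) = 3744.
After the shift, supply is Qs = 404 + 12P.
The new intersection has 4228 = 16P, i.e. P = 264.25, Q = 3575.
ΔP = 264.25 - 222 = 42.25.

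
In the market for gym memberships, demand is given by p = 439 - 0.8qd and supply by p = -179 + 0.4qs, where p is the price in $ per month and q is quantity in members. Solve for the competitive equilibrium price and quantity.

Inverting to quantity form: qd = 548.75 - 1.25p and qs = 447.5 + 2.5p.
Set qd = qs: 548.75 - 1.25p = 447.5 + 2.5p, so 101.25 = 3.75p and p* = 27.
Substitute back: q* = 548.75 - 1.25(27) = 515.

p* = 27, q* = 515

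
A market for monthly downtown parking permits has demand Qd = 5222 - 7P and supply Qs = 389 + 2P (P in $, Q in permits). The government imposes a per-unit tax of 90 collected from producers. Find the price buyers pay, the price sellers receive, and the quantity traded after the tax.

Producers keep P_s = P_b - 90 per unit, so supply in terms of the buyer price is Qs = 209 + 2P_b.
Set Qd = Qs: 5222 - 7P_b = 209 + 2P_b, so 5013 = 9P_b and P_b = 557.
Then P_s = 557 - 90 = 467 and Q = 5222 - 7(557) = 1323.

P_b = 557, P_s = 467, Q = 1323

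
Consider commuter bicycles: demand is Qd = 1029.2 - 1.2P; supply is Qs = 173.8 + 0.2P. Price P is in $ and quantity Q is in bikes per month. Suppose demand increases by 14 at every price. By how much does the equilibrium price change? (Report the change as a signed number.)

ΔP = 10

The market clears where 1029.2 - 1.2P = 173.8 + 0.2P. Rearranging, 1.4P = 855.4, hence P* = 611.
Substitute back: Q* = 1029.2 - 1.2(611) = 296.
After the shift, demand is Qd = 1043.2 - 1.2P.
The new intersection has 869.4 = 1.4P, i.e. P = 621, Q = 298.
ΔP = 621 - 611 = 10.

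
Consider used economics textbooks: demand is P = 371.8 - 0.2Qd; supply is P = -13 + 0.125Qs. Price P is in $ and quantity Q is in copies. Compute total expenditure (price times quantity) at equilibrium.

Solving each curve for Q: Qd = 1859 - 5P and Qs = 104 + 8P.
The market clears where 1859 - 5P = 104 + 8P. Rearranging, 13P = 1755, hence P* = 135.
From the demand curve, Q* = 1859 - 5(135) = 1184.
Total expenditure = P* × Q* = 135 × 1184 = 159840.

Total expenditure = 159840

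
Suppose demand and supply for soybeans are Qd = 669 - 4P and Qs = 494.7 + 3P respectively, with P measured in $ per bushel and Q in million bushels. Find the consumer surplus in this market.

Consumer surplus = 40527.045

Set Qd = Qs: 669 - 4P = 494.7 + 3P, so 174.3 = 7P and P* = 24.9.
Then Q* = 669 - 4(24.9) = 569.4.
Demand choke price (Qd = 0): P = 669/4 = 167.25. Consumer surplus = ½ × (167.25 - 24.9) × 569.4 = 40527.045.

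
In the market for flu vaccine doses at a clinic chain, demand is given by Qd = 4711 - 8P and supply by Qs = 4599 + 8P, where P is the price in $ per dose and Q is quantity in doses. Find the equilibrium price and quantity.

At equilibrium Qd = Qs, so 4711 - 8P = 4599 + 8P; collecting terms, 112 = 16P and P* = 7.
From the demand curve, Q* = 4711 - 8(7) = 4655.

P* = 7, Q* = 4655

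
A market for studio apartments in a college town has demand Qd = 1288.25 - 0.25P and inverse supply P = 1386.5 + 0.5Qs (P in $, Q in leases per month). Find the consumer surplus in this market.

In direct form, Qs = -2773 + 2P.
Equating demand and supply, 1288.25 - 0.25P = -2773 + 2P gives 2.25P = 4061.25, so P* = 1805.
Substitute back: Q* = 1288.25 - 0.25(1805) = 837.
Demand choke price (Qd = 0): P = 1288.25/0.25 = 5153. Consumer surplus = ½ × (5153 - 1805) × 837 = 1401138.

Consumer surplus = 1401138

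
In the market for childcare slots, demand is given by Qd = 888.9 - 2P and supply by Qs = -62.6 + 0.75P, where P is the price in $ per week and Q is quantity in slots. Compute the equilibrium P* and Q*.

Equating demand and supply, 888.9 - 2P = -62.6 + 0.75P gives 2.75P = 951.5, so P* = 346.
Then Q* = 888.9 - 2(346) = 196.9.

P* = 346, Q* = 196.9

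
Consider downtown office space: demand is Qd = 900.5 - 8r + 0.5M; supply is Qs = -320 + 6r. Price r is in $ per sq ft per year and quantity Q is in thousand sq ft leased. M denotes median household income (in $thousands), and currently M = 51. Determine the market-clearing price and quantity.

With M = 51, demand is Qd = 926 - 8r.
The market clears where 926 - 8r = -320 + 6r. Rearranging, 14r = 1246, hence r* = 89.
Plugging r* into demand: Q* = 926 - 8(89) = 214.

r* = 89, Q* = 214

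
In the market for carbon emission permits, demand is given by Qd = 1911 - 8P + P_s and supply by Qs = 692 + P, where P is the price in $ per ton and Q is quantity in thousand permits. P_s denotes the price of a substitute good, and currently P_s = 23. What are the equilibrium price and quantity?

P* = 138, Q* = 830

With P_s = 23, demand is Qd = 1934 - 8P.
Equating demand and supply, 1934 - 8P = 692 + P gives 9P = 1242, so P* = 138.
Substitute back: Q* = 1934 - 8(138) = 830.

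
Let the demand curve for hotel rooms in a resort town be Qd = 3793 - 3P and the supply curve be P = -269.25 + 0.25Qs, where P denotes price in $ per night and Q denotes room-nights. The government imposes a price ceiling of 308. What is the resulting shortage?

In direct form, Qs = 1077 + 4P.
At P = 308: Qd = 2869 and Qs = 2309.
Shortage = Qd - Qs = 2869 - 2309 = 560.

Shortage = 560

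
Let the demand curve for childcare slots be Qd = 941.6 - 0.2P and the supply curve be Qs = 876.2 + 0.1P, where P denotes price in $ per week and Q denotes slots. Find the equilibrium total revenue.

Equating demand and supply, 941.6 - 0.2P = 876.2 + 0.1P gives 0.3P = 65.4, so P* = 218.
Plugging P* into demand: Q* = 941.6 - 0.2(218) = 898.
Total revenue = P* × Q* = 218 × 898 = 195764.

Total revenue = 195764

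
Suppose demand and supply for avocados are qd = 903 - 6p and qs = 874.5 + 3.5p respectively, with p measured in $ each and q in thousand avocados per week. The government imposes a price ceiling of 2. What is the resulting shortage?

Evaluating both curves at the ceiling price 2 gives qd = 891, qs = 881.5.
Shortage = qd - qs = 891 - 881.5 = 9.5.

Shortage = 9.5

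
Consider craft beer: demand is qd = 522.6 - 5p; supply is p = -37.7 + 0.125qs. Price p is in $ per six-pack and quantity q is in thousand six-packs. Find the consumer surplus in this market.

Consumer surplus = 19149.376

Solving each curve for q: qs = 301.6 + 8p.
Equating demand and supply, 522.6 - 5p = 301.6 + 8p gives 13p = 221, so p* = 17.
From the demand curve, q* = 522.6 - 5(17) = 437.6.
Demand choke price (qd = 0): p = 522.6/5 = 104.52. Consumer surplus = ½ × (104.52 - 17) × 437.6 = 19149.376.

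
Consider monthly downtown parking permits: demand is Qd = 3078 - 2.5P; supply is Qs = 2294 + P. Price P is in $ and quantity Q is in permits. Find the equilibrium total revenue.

Total revenue = 564032

Equating demand and supply, 3078 - 2.5P = 2294 + P gives 3.5P = 784, so P* = 224.
Then Q* = 3078 - 2.5(224) = 2518.
Total revenue = P* × Q* = 224 × 2518 = 564032.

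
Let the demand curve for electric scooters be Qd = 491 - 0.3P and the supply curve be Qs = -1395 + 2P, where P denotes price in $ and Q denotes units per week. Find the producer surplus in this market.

Producer surplus = 15006.25

Set Qd = Qs: 491 - 0.3P = -1395 + 2P, so 1886 = 2.3P and P* = 820.
Substitute back: Q* = 491 - 0.3(820) = 245.
Supply choke price (Qs = 0): P = 697.5. Producer surplus = ½ × (820 - 697.5) × 245 = 15006.25.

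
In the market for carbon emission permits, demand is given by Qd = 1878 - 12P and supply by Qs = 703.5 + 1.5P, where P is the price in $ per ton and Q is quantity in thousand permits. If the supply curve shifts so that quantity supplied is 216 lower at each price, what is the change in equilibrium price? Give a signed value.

Set Qd = Qs: 1878 - 12P = 703.5 + 1.5P, so 1174.5 = 13.5P and P* = 87.
From the demand curve, Q* = 1878 - 12(87) = 834.
After the shift, supply is Qs = 487.5 + 1.5P.
The new intersection has 1390.5 = 13.5P, i.e. P = 103, Q = 642.
ΔP = 103 - 87 = 16.

ΔP = 16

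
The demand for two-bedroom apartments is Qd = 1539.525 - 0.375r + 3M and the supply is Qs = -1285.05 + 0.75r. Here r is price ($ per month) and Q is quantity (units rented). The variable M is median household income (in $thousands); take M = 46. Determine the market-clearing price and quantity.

r* = 2633.4, Q* = 690

With M = 46, demand is Qd = 1677.525 - 0.375r.
The market clears where 1677.525 - 0.375r = -1285.05 + 0.75r. Rearranging, 1.125r = 2962.575, hence r* = 2633.4.
Substitute back: Q* = 1677.525 - 0.375(2633.4) = 690.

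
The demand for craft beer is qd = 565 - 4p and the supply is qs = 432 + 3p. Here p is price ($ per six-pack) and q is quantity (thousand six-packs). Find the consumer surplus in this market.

Set qd = qs: 565 - 4p = 432 + 3p, so 133 = 7p and p* = 19.
From the demand curve, q* = 565 - 4(19) = 489.
Demand choke price (qd = 0): p = 565/4 = 141.25. Consumer surplus = ½ × (141.25 - 19) × 489 = 29890.125.

Consumer surplus = 29890.125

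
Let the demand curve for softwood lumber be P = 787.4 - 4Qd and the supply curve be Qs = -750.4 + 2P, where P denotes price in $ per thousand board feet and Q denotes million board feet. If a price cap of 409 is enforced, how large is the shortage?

Shortage = 27

Solving each curve for Q: Qd = 196.85 - 0.25P.
With P fixed at 409, quantity demanded is 94.6 and quantity supplied is 67.6.
Shortage = Qd - Qs = 94.6 - 67.6 = 27.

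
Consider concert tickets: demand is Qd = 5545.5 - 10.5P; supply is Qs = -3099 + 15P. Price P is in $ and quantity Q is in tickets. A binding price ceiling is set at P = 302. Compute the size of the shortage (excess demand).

Evaluating both curves at the ceiling price 302 gives Qd = 2374.5, Qs = 1431.
Shortage = Qd - Qs = 2374.5 - 1431 = 943.5.

Shortage = 943.5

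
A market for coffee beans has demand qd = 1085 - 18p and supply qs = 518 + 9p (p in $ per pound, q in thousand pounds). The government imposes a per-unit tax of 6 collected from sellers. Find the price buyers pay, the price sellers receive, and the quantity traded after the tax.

p_b = 23, p_s = 17, q = 671

With a tax of 6 on sellers, they supply based on the net price p_s = p_b - 6, so qs = 464 + 9p_b.
Equate demand and the shifted supply: 1085 - 18p_b = 464 + 9p_b, giving 27p_b = 621, so p_b = 23.
So p_s = 17 and the quantity traded is q = 1085 - 18(23) = 671.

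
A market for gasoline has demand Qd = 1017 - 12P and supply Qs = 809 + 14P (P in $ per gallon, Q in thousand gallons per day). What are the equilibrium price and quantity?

P* = 8, Q* = 921

Equating demand and supply, 1017 - 12P = 809 + 14P gives 26P = 208, so P* = 8.
Substitute back: Q* = 1017 - 12(8) = 921.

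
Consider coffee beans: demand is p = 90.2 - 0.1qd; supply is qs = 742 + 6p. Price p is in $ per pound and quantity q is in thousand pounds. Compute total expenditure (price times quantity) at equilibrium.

Total expenditure = 8020

In direct form, qd = 902 - 10p.
Set qd = qs: 902 - 10p = 742 + 6p, so 160 = 16p and p* = 10.
Substitute back: q* = 902 - 10(10) = 802.
Total expenditure = p* × q* = 10 × 802 = 8020.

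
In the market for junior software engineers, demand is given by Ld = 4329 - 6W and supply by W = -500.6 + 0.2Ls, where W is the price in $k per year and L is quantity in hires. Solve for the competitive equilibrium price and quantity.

Solving each curve for L: Ls = 2503 + 5W.
Set Ld = Ls: 4329 - 6W = 2503 + 5W, so 1826 = 11W and W* = 166.
Plugging W* into demand: L* = 4329 - 6(166) = 3333.

W* = 166, L* = 3333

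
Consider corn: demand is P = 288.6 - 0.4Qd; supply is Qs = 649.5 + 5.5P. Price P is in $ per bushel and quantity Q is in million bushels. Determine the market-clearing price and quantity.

Rewriting in direct form: Qd = 721.5 - 2.5P.
At equilibrium Qd = Qs, so 721.5 - 2.5P = 649.5 + 5.5P; collecting terms, 72 = 8P and P* = 9.
Substitute back: Q* = 721.5 - 2.5(9) = 699.

P* = 9, Q* = 699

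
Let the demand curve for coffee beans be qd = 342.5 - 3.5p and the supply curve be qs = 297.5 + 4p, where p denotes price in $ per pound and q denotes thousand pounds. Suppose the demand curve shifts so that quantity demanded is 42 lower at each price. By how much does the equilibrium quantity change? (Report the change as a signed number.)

Δq = -22.4

Set qd = qs: 342.5 - 3.5p = 297.5 + 4p, so 45 = 7.5p and p* = 6.
Plugging p* into demand: q* = 342.5 - 3.5(6) = 321.5.
After the shift, demand is qd = 300.5 - 3.5p.
The new intersection has 3 = 7.5p, i.e. p = 0.4, q = 299.1.
Δq = 299.1 - 321.5 = -22.4.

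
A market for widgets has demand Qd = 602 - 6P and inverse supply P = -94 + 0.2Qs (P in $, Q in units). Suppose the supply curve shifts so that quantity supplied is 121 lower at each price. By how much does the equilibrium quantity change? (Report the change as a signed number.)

Rewriting in direct form: Qs = 470 + 5P.
Equating demand and supply, 602 - 6P = 470 + 5P gives 11P = 132, so P* = 12.
Substitute back: Q* = 602 - 6(12) = 530.
After the shift, supply is Qs = 349 + 5P.
New equilibrium: 253 = 11P, so P = 23 and Q = 464.
ΔQ = 464 - 530 = -66.

ΔQ = -66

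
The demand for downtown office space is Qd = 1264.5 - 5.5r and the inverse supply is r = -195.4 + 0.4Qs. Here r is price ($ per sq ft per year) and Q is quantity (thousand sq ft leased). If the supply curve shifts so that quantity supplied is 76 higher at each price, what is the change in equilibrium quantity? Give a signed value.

Inverting to quantity form: Qs = 488.5 + 2.5r.
The market clears where 1264.5 - 5.5r = 488.5 + 2.5r. Rearranging, 8r = 776, hence r* = 97.
Substitute back: Q* = 1264.5 - 5.5(97) = 731.
After the shift, supply is Qs = 564.5 + 2.5r.
Re-solving, 8r = 700 gives r = 87.5 and Q = 783.25.
ΔQ = 783.25 - 731 = 52.25.

ΔQ = 52.25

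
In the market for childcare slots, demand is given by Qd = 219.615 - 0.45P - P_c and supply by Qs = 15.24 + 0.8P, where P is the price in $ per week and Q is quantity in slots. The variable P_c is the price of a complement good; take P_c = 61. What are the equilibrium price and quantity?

P* = 114.7, Q* = 107

With P_c = 61, demand is Qd = 158.615 - 0.45P.
Set Qd = Qs: 158.615 - 0.45P = 15.24 + 0.8P, so 143.375 = 1.25P and P* = 114.7.
Then Q* = 158.615 - 0.45(114.7) = 107.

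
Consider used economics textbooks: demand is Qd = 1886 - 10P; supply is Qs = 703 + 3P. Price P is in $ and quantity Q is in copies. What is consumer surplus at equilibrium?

Set Qd = Qs: 1886 - 10P = 703 + 3P, so 1183 = 13P and P* = 91.
Substitute back: Q* = 1886 - 10(91) = 976.
Demand choke price (Qd = 0): P = 1886/10 = 188.6. Consumer surplus = ½ × (188.6 - 91) × 976 = 47628.8.

Consumer surplus = 47628.8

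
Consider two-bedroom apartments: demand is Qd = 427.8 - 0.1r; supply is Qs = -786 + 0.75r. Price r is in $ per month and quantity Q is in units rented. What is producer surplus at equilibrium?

Producer surplus = 54150

Equating demand and supply, 427.8 - 0.1r = -786 + 0.75r gives 0.85r = 1213.8, so r* = 1428.
Substitute back: Q* = 427.8 - 0.1(1428) = 285.
Supply choke price (Qs = 0): r = 1048. Producer surplus = ½ × (1428 - 1048) × 285 = 54150.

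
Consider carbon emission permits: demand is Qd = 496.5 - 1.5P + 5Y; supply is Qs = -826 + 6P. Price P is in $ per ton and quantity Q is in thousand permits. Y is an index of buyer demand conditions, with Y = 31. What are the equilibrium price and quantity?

With Y = 31, demand is Qd = 651.5 - 1.5P.
Equating demand and supply, 651.5 - 1.5P = -826 + 6P gives 7.5P = 1477.5, so P* = 197.
From the demand curve, Q* = 651.5 - 1.5(197) = 356.

P* = 197, Q* = 356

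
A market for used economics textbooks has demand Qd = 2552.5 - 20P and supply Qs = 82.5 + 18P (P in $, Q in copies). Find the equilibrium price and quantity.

P* = 65, Q* = 1252.5

At equilibrium Qd = Qs, so 2552.5 - 20P = 82.5 + 18P; collecting terms, 2470 = 38P and P* = 65.
Plugging P* into demand: Q* = 2552.5 - 20(65) = 1252.5.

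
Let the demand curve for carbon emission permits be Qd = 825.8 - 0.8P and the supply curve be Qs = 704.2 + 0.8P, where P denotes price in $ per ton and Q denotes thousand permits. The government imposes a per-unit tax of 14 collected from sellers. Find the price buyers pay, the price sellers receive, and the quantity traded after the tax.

The tax drives a wedge P_b - P_s = 14. Substituting P_s = P_b - 14 into supply: Qs = 693 + 0.8P_b.
Market clearing requires 825.8 - 0.8P_b = 693 + 0.8P_b; hence 132.8 = 1.6P_b and P_b = 83.
So P_s = 69 and the quantity traded is Q = 825.8 - 0.8(83) = 759.4.

P_b = 83, P_s = 69, Q = 759.4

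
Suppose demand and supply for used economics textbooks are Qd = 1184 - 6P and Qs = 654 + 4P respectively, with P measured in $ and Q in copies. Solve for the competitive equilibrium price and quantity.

P* = 53, Q* = 866

Equating demand and supply, 1184 - 6P = 654 + 4P gives 10P = 530, so P* = 53.
Plugging P* into demand: Q* = 1184 - 6(53) = 866.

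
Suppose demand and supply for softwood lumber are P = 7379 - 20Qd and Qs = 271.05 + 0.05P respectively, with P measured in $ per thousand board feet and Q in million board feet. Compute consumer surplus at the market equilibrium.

Solving each curve for Q: Qd = 368.95 - 0.05P.
The market clears where 368.95 - 0.05P = 271.05 + 0.05P. Rearranging, 0.1P = 97.9, hence P* = 979.
Then Q* = 368.95 - 0.05(979) = 320.
Demand choke price (Qd = 0): P = 368.95/0.05 = 7379. Consumer surplus = ½ × (7379 - 979) × 320 = 1024000.

Consumer surplus = 1024000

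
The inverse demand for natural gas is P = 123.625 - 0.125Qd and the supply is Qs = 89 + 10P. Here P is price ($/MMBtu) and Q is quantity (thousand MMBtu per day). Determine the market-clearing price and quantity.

P* = 50, Q* = 589

Solving each curve for Q: Qd = 989 - 8P.
Set Qd = Qs: 989 - 8P = 89 + 10P, so 900 = 18P and P* = 50.
Substitute back: Q* = 989 - 8(50) = 589.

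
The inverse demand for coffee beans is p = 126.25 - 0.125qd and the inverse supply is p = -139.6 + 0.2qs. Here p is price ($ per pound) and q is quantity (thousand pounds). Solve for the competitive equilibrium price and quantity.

Rewriting in direct form: qd = 1010 - 8p and qs = 698 + 5p.
At equilibrium qd = qs, so 1010 - 8p = 698 + 5p; collecting terms, 312 = 13p and p* = 24.
Plugging p* into demand: q* = 1010 - 8(24) = 818.

p* = 24, q* = 818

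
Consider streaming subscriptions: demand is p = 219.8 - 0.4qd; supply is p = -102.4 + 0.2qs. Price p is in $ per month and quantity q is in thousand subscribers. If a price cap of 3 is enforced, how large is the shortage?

Shortage = 15

Rewriting in direct form: qd = 549.5 - 2.5p and qs = 512 + 5p.
At p = 3: qd = 542 and qs = 527.
Shortage = qd - qs = 542 - 527 = 15.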